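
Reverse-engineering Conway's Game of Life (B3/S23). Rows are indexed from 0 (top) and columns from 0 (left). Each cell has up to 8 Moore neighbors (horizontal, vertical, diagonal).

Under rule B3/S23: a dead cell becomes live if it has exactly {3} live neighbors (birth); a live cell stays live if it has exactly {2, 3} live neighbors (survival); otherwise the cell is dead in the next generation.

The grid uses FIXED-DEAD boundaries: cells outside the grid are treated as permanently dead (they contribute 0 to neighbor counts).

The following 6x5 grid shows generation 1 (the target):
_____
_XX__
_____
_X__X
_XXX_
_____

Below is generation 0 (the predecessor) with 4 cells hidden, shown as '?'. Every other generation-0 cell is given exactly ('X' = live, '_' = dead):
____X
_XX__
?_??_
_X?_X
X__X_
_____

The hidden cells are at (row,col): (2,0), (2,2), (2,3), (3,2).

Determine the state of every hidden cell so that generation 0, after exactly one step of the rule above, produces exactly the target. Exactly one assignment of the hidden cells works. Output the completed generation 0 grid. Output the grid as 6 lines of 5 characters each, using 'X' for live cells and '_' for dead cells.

Answer: ____X
_XX__
__XX_
_XX_X
X__X_
_____

Derivation:
Hidden generation-0 cells (in order): (2,0), (2,2), (2,3), (3,2).
A hidden cell only influences target cells in its own 3x3 neighborhood. Try each of the 2^4 = 16 assignments, step the completed generation 0 forward once under B3/S23, and compare with the target:
  (2,0)=_ (2,2)=_ (2,3)=_ (3,2)=_ -> step gives (1,1)='_' but target has 'X' -> reject
  (2,0)=_ (2,2)=_ (2,3)=_ (3,2)=X -> step gives (1,1)='_' but target has 'X' -> reject
  (2,0)=_ (2,2)=_ (2,3)=X (3,2)=_ -> step gives (1,1)='_' but target has 'X' -> reject
  (2,0)=_ (2,2)=_ (2,3)=X (3,2)=X -> step gives (1,1)='_' but target has 'X' -> reject
  (2,0)=_ (2,2)=X (2,3)=_ (3,2)=_ -> step gives (1,3)='X' but target has '_' -> reject
  (2,0)=_ (2,2)=X (2,3)=_ (3,2)=X -> step gives (1,3)='X' but target has '_' -> reject
  (2,0)=_ (2,2)=X (2,3)=X (3,2)=_ -> step gives (2,3)='X' but target has '_' -> reject
  (2,0)=_ (2,2)=X (2,3)=X (3,2)=X -> step reproduces the target at every cell -> ACCEPT
  (2,0)=X (2,2)=_ (2,3)=_ (3,2)=_ -> step gives (1,2)='_' but target has 'X' -> reject
  (2,0)=X (2,2)=_ (2,3)=_ (3,2)=X -> step gives (1,2)='_' but target has 'X' -> reject
  (2,0)=X (2,2)=_ (2,3)=X (3,2)=_ -> step gives (1,3)='X' but target has '_' -> reject
  (2,0)=X (2,2)=_ (2,3)=X (3,2)=X -> step gives (1,3)='X' but target has '_' -> reject
  (2,0)=X (2,2)=X (2,3)=_ (3,2)=_ -> step gives (1,3)='X' but target has '_' -> reject
  (2,0)=X (2,2)=X (2,3)=_ (3,2)=X -> step gives (1,3)='X' but target has '_' -> reject
  (2,0)=X (2,2)=X (2,3)=X (3,2)=_ -> step gives (2,0)='X' but target has '_' -> reject
  (2,0)=X (2,2)=X (2,3)=X (3,2)=X -> step gives (2,0)='X' but target has '_' -> reject
Unique solution: (2,0)=dead, (2,2)=live, (2,3)=live, (3,2)=live.
Check: live-neighbor counts of every cell in the completed generation 0:
12220
12342
25542
23452
13322
11111
Applying B3/S23 to generation 0 with these counts gives:
_____
_XX__
_____
_X__X
_XXX_
_____
which matches the target exactly.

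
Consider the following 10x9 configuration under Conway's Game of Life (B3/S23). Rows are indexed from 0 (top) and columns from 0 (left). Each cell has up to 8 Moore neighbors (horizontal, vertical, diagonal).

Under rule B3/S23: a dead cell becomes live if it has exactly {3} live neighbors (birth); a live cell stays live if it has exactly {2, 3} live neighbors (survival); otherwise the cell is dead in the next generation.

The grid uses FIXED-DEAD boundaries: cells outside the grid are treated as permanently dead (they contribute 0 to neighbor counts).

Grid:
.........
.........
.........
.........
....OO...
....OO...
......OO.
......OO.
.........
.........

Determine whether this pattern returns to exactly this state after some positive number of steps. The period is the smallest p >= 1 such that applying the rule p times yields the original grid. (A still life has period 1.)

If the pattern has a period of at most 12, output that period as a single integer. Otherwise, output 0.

Answer: 2

Derivation:
Simulating and comparing each generation to the original:
Gen 0 (original, given above): 8 live cells
Gen 1: 6 live cells, differs from original
Gen 2: 8 live cells, MATCHES original -> period = 2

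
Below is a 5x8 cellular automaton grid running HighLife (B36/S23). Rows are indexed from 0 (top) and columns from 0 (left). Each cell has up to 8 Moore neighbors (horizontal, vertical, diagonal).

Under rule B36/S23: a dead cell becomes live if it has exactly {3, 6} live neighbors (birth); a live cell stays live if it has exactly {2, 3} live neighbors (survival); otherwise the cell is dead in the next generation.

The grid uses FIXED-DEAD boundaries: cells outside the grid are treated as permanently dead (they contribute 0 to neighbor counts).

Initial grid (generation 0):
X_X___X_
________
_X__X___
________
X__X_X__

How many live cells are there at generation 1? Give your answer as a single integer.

Answer: 2

Derivation:
Simulating step by step:
Generation 0 (given above): 8 live cells
Generation 1: 2 live cells
________
_X______
________
____X___
________
Population at generation 1: 2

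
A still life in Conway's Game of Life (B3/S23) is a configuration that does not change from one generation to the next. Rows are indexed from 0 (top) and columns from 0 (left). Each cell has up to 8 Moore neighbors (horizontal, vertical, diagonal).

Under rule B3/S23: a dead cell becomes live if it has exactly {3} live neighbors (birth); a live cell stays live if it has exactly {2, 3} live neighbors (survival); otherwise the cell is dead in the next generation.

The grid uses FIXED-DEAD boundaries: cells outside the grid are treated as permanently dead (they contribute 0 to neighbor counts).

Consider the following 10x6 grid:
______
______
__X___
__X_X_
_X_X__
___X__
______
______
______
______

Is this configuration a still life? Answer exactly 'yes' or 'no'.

Answer: no

Derivation:
Compute generation 1 and compare to generation 0 (given above):
Generation 1:
______
______
___X__
_XX___
___XX_
__X___
______
______
______
______
Cell (2,2) differs: gen0=1 vs gen1=0 -> NOT a still life.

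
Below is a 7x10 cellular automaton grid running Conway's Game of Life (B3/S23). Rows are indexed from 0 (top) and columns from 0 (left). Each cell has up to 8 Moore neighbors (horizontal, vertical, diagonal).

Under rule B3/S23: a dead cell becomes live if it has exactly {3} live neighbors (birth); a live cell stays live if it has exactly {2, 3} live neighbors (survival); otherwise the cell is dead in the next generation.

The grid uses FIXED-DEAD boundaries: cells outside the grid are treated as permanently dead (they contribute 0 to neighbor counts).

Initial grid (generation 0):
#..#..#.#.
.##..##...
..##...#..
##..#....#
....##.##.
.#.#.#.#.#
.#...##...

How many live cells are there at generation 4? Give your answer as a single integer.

Simulating step by step:
Generation 0 (given above): 27 live cells
Generation 1: 33 live cells
.##..###..
.#..###...
#..####...
.##.####..
####.#.#.#
..#....#..
..#.###...
Generation 2: 17 live cells
.##.#..#..
##........
#.........
.......##.
#....#.#..
.......##.
...#.##...
Generation 3: 16 live cells
###.......
#.#.......
##........
......###.
..........
....##.##.
......##..
Generation 4: 15 live cells
#.#.......
..#.......
##.....#..
.......#..
.....#....
.....#.##.
.....####.
Population at generation 4: 15

Answer: 15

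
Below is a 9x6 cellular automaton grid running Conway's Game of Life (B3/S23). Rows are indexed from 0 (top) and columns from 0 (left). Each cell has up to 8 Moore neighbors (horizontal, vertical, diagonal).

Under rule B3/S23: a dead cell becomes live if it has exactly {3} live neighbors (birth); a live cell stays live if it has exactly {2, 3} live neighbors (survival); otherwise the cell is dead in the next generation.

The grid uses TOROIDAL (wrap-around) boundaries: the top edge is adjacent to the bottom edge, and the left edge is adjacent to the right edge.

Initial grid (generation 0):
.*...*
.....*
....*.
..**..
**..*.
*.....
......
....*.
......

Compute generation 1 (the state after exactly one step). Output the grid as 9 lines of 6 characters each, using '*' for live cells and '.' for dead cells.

Answer: *.....
*...**
...**.
.*****
****.*
**...*
......
......
......

Derivation:
Simulating step by step:
Generation 0 (given above): 11 live cells
Generation 1: 19 live cells
(generation 1 grid is the final answer)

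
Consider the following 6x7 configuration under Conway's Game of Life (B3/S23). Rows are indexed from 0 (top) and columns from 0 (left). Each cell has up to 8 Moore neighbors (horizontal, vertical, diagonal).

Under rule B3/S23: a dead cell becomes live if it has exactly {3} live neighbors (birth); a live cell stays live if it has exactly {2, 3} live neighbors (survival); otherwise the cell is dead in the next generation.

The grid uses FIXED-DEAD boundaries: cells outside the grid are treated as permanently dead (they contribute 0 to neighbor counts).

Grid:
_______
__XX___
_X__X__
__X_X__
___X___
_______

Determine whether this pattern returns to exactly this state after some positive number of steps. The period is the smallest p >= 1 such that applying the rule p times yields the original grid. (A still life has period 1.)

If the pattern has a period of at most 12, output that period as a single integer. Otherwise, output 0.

Answer: 1

Derivation:
Simulating and comparing each generation to the original:
Gen 0 (original, given above): 7 live cells
Gen 1: 7 live cells, MATCHES original -> period = 1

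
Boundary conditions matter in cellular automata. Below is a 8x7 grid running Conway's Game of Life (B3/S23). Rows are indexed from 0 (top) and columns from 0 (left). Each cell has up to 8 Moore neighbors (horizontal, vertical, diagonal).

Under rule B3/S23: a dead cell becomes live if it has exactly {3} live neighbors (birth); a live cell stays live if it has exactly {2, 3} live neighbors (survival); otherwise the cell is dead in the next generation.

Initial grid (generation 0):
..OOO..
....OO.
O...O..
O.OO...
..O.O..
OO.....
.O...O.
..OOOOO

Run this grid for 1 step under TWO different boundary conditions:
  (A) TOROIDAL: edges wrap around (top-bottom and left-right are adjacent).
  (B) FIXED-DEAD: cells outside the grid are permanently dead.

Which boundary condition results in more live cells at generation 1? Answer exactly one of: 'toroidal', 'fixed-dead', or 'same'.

Under TOROIDAL boundary, generation 1:
..O...O
.....O.
.O..OOO
..O.O..
O.O....
OOO....
.O.O.O.
.O....O
Population = 19

Under FIXED-DEAD boundary, generation 1:
...OOO.
.....O.
.O..OO.
..O.O..
O.O....
OOO....
OO.O.OO
..OOOOO
Population = 24

Comparison: toroidal=19, fixed-dead=24 -> fixed-dead

Answer: fixed-dead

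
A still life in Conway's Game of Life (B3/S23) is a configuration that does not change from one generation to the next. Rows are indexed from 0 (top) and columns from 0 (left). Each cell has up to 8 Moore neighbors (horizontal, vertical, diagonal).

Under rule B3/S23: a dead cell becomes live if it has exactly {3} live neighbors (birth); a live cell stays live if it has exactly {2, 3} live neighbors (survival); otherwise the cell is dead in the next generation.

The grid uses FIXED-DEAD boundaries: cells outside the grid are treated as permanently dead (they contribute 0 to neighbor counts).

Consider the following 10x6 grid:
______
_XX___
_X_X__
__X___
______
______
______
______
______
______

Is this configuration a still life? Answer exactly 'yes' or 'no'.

Compute generation 1 and compare to generation 0 (given above):
Generation 1:
______
_XX___
_X_X__
__X___
______
______
______
______
______
______
The grids are IDENTICAL -> still life.

Answer: yes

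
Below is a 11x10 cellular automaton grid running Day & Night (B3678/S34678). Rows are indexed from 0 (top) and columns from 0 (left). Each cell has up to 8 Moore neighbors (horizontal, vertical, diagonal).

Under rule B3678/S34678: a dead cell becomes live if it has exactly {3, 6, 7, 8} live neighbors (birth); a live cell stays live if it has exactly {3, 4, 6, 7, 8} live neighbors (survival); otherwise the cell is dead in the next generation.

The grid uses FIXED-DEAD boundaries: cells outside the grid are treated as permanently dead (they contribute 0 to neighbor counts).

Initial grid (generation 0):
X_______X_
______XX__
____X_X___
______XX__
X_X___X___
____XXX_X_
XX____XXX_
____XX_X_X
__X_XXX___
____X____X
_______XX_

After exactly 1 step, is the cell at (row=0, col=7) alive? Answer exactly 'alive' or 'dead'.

Answer: alive

Derivation:
Simulating step by step:
Generation 0 (given above): 32 live cells
Generation 1: 26 live cells
_______X__
_____X_X__
______X___
______XX__
______X___
X____XXX__
_____X__XX
_X_XX_XX__
____X_X_X_
___X__XXX_
__________

Cell (0,7) at generation 1: 1 -> alive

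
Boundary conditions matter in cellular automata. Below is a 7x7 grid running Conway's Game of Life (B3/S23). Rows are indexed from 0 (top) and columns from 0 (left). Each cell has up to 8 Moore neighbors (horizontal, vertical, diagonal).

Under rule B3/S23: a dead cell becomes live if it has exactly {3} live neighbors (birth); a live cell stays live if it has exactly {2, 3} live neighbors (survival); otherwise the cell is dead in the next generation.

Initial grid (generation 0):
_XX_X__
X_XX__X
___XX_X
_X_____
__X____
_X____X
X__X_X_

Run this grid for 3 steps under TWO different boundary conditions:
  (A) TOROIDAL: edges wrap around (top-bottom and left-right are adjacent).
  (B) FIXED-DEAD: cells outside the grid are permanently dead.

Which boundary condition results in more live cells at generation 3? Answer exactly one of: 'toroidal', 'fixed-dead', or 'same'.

Under TOROIDAL boundary, generation 3:
___XX__
X__X_XX
__XX___
_______
______X
___X___
__XXX__
Population = 13

Under FIXED-DEAD boundary, generation 3:
_______
__XXX__
__XXX__
_______
_______
_______
_______
Population = 6

Comparison: toroidal=13, fixed-dead=6 -> toroidal

Answer: toroidal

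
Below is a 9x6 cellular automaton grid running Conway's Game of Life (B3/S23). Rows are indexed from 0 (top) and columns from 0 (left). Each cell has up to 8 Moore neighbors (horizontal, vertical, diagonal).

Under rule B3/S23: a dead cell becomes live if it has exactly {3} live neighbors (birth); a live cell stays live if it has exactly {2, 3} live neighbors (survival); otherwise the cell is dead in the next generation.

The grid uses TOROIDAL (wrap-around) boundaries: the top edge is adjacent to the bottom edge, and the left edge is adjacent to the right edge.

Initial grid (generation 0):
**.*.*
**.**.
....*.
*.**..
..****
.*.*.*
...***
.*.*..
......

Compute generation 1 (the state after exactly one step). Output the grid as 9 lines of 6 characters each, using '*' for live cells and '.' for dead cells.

Simulating step by step:
Generation 0 (given above): 24 live cells
Generation 1: 16 live cells
(generation 1 grid is the final answer)

Answer: .*.*.*
.*.*..
*...*.
.**...
.....*
......
...*.*
..**..
.*..*.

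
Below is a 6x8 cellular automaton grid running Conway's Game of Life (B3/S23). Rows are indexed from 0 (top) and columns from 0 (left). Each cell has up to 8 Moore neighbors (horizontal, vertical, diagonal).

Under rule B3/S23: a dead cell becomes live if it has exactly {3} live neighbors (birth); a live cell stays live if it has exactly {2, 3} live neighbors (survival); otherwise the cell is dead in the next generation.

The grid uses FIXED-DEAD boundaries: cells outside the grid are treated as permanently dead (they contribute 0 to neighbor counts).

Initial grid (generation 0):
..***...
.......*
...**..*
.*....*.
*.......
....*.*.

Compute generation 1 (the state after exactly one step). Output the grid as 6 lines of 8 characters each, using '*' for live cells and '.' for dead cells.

Answer: ...*....
..*.....
......**
........
.....*..
........

Derivation:
Simulating step by step:
Generation 0 (given above): 12 live cells
Generation 1: 5 live cells
(generation 1 grid is the final answer)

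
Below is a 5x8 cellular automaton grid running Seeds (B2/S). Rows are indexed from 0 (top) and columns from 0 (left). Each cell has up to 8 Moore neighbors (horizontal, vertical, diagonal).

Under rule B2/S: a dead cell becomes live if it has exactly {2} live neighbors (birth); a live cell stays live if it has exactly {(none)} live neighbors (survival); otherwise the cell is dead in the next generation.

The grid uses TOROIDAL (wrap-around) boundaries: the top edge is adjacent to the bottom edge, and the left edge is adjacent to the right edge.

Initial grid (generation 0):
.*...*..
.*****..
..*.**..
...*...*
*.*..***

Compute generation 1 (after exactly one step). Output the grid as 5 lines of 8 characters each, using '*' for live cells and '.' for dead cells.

Answer: ........
*.......
*.......
........
...*....

Derivation:
Simulating step by step:
Generation 0 (given above): 17 live cells
Generation 1: 3 live cells
(generation 1 grid is the final answer)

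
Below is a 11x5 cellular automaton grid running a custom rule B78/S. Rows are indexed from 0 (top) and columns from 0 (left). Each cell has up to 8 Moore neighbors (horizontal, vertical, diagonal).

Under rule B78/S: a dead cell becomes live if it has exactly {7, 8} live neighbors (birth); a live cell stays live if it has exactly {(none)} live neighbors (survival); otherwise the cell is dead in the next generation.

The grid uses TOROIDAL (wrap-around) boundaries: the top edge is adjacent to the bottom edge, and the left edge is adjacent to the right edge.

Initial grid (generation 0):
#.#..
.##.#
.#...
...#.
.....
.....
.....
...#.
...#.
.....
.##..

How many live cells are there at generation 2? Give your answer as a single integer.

Answer: 0

Derivation:
Simulating step by step:
Generation 0 (given above): 11 live cells
Generation 1: 0 live cells
.....
.....
.....
.....
.....
.....
.....
.....
.....
.....
.....
Generation 2: 0 live cells
.....
.....
.....
.....
.....
.....
.....
.....
.....
.....
.....
Population at generation 2: 0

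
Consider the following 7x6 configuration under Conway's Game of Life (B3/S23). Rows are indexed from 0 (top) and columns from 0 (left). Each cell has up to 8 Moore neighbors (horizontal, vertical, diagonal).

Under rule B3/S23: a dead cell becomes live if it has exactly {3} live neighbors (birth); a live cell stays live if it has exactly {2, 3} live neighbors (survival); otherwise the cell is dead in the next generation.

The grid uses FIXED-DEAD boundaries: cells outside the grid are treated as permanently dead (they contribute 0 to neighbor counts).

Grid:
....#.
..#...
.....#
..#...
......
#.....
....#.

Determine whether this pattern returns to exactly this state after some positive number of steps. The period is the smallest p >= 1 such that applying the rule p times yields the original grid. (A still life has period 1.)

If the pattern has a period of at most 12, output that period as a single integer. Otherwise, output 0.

Simulating and comparing each generation to the original:
Gen 0 (original, given above): 6 live cells
Gen 1: 0 live cells, differs from original
Gen 2: 0 live cells, differs from original
Gen 3: 0 live cells, differs from original
Gen 4: 0 live cells, differs from original
Gen 5: 0 live cells, differs from original
Gen 6: 0 live cells, differs from original
Gen 7: 0 live cells, differs from original
Gen 8: 0 live cells, differs from original
Gen 9: 0 live cells, differs from original
Gen 10: 0 live cells, differs from original
Gen 11: 0 live cells, differs from original
Gen 12: 0 live cells, differs from original
No period found within 12 steps.

Answer: 0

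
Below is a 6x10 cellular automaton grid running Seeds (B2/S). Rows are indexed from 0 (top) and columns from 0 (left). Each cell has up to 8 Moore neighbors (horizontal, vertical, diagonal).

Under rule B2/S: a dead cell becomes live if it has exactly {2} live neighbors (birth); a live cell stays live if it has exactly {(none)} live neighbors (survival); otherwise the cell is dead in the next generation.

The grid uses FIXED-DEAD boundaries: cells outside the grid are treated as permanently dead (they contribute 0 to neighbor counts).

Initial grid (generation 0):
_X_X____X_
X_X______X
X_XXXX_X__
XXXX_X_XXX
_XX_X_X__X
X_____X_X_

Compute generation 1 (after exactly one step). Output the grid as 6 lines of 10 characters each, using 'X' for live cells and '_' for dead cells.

Answer: X________X
_____XXX__
__________
__________
__________
__XX_____X

Derivation:
Simulating step by step:
Generation 0 (given above): 28 live cells
Generation 1: 8 live cells
(generation 1 grid is the final answer)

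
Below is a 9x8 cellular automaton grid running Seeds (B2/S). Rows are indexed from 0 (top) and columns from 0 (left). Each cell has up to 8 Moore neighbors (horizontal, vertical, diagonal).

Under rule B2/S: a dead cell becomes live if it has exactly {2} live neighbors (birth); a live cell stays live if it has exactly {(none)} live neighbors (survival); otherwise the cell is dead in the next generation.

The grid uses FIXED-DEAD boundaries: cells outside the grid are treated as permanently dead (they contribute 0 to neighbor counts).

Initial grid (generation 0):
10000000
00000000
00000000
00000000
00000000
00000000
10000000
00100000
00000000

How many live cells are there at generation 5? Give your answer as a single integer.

Answer: 4

Derivation:
Simulating step by step:
Generation 0 (given above): 3 live cells
Generation 1: 2 live cells
00000000
00000000
00000000
00000000
00000000
00000000
01000000
01000000
00000000
Generation 2: 4 live cells
00000000
00000000
00000000
00000000
00000000
00000000
10100000
10100000
00000000
Generation 3: 4 live cells
00000000
00000000
00000000
00000000
00000000
01000000
00010000
00010000
01000000
Generation 4: 4 live cells
00000000
00000000
00000000
00000000
00000000
00100000
00001000
00001000
00100000
Generation 5: 4 live cells
00000000
00000000
00000000
00000000
00000000
00010000
00000100
00000100
00010000
Population at generation 5: 4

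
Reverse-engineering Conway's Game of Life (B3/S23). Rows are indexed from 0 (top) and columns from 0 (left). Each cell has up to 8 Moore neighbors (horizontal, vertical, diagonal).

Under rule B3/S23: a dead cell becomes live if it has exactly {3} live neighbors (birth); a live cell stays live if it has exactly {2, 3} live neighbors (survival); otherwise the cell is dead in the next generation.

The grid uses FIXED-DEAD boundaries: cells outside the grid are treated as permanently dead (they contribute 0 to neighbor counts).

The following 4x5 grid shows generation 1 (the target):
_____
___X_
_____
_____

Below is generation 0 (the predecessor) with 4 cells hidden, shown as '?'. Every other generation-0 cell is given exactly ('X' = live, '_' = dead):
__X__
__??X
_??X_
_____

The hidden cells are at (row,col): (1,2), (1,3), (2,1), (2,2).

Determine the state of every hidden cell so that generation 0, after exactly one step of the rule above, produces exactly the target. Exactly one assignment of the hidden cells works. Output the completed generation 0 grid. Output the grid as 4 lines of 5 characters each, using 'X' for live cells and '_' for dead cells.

Answer: __X__
____X
___X_
_____

Derivation:
Hidden generation-0 cells (in order): (1,2), (1,3), (2,1), (2,2).
A hidden cell only influences target cells in its own 3x3 neighborhood. Try each of the 2^4 = 16 assignments, step the completed generation 0 forward once under B3/S23, and compare with the target:
  (1,2)=_ (1,3)=_ (2,1)=_ (2,2)=_ -> step reproduces the target at every cell -> ACCEPT
  (1,2)=_ (1,3)=_ (2,1)=_ (2,2)=X -> step gives (1,2)='X' but target has '_' -> reject
  (1,2)=_ (1,3)=_ (2,1)=X (2,2)=_ -> step gives (1,2)='X' but target has '_' -> reject
  (1,2)=_ (1,3)=_ (2,1)=X (2,2)=X -> step gives (1,1)='X' but target has '_' -> reject
  (1,2)=_ (1,3)=X (2,1)=_ (2,2)=_ -> step gives (0,3)='X' but target has '_' -> reject
  (1,2)=_ (1,3)=X (2,1)=_ (2,2)=X -> step gives (0,3)='X' but target has '_' -> reject
  (1,2)=_ (1,3)=X (2,1)=X (2,2)=_ -> step gives (0,3)='X' but target has '_' -> reject
  (1,2)=_ (1,3)=X (2,1)=X (2,2)=X -> step gives (0,3)='X' but target has '_' -> reject
  (1,2)=X (1,3)=_ (2,1)=_ (2,2)=_ -> step gives (0,3)='X' but target has '_' -> reject
  (1,2)=X (1,3)=_ (2,1)=_ (2,2)=X -> step gives (0,3)='X' but target has '_' -> reject
  (1,2)=X (1,3)=_ (2,1)=X (2,2)=_ -> step gives (0,3)='X' but target has '_' -> reject
  (1,2)=X (1,3)=_ (2,1)=X (2,2)=X -> step gives (0,3)='X' but target has '_' -> reject
  (1,2)=X (1,3)=X (2,1)=_ (2,2)=_ -> step gives (0,2)='X' but target has '_' -> reject
  (1,2)=X (1,3)=X (2,1)=_ (2,2)=X -> step gives (0,2)='X' but target has '_' -> reject
  (1,2)=X (1,3)=X (2,1)=X (2,2)=_ -> step gives (0,2)='X' but target has '_' -> reject
  (1,2)=X (1,3)=X (2,1)=X (2,2)=X -> step gives (0,2)='X' but target has '_' -> reject
Unique solution: (1,2)=dead, (1,3)=dead, (2,1)=dead, (2,2)=dead.
Check: live-neighbor counts of every cell in the completed generation 0:
01021
01231
00112
00111
Applying B3/S23 to generation 0 with these counts gives:
_____
___X_
_____
_____
which matches the target exactly.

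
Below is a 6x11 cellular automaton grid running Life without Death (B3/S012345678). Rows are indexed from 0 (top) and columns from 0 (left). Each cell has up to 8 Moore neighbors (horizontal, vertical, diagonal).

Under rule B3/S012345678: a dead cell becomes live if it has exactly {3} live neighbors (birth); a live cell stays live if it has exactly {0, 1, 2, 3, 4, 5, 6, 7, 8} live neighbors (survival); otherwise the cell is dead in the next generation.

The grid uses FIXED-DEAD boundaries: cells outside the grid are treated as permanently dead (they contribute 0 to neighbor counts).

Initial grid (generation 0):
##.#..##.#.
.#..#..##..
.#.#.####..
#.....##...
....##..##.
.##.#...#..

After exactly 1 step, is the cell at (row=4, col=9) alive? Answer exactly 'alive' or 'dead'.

Simulating step by step:
Generation 0 (given above): 27 live cells
Generation 1: 40 live cells
####..##.#.
.#.##..###.
#########..
#.....##.#.
.#.####.##.
.#####..##.

Cell (4,9) at generation 1: 1 -> alive

Answer: alive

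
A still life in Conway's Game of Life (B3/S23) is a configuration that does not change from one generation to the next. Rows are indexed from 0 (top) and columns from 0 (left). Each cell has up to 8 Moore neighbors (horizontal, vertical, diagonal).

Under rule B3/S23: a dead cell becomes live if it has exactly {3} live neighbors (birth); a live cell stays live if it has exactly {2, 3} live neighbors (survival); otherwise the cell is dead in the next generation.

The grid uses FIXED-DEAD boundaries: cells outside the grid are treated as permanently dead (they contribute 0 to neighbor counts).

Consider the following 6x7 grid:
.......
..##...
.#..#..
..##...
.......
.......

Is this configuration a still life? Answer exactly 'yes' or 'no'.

Compute generation 1 and compare to generation 0 (given above):
Generation 1:
.......
..##...
.#..#..
..##...
.......
.......
The grids are IDENTICAL -> still life.

Answer: yes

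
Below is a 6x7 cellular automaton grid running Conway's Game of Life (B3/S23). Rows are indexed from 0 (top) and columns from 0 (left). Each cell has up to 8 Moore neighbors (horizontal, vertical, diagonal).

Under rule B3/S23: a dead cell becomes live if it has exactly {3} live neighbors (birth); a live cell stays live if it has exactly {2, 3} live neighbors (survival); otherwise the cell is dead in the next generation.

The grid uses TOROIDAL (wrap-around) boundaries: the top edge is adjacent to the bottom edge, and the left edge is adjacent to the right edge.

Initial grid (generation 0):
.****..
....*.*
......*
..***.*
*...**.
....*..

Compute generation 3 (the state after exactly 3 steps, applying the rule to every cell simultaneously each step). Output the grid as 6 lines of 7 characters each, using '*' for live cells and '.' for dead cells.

Simulating step by step:
Generation 0 (given above): 15 live cells
Generation 1: 15 live cells
..*.*..
*.*.*..
*...*.*
*..**.*
......*
.**....
Generation 2: 15 live cells
..*....
*...*.*
....*..
...**..
.***.**
.***...
Generation 3: 10 live cells
(generation 3 grid is the final answer)

Answer: *.*....
...*.*.
....*..
.......
**...*.
*...*..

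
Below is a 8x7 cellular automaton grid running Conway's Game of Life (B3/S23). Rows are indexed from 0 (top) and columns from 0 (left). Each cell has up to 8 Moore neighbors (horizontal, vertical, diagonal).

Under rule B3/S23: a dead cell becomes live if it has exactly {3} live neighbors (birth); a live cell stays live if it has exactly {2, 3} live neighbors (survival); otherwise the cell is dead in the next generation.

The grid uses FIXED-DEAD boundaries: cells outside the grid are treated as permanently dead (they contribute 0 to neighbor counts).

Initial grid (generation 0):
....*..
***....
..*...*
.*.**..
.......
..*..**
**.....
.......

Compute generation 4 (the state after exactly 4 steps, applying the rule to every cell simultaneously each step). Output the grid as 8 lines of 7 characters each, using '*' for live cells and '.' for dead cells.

Answer: *.*....
..*....
*......
..*....
*...*..
.****..
...*...
.......

Derivation:
Simulating step by step:
Generation 0 (given above): 14 live cells
Generation 1: 13 live cells
.*.....
.***...
*......
..**...
..****.
.*.....
.*.....
.......
Generation 2: 11 live cells
.*.....
***....
.......
.**....
.*..*..
.*.**..
.......
.......
Generation 3: 15 live cells
***....
***....
*......
.**....
**..*..
..***..
.......
.......
Generation 4: 12 live cells
(generation 4 grid is the final answer)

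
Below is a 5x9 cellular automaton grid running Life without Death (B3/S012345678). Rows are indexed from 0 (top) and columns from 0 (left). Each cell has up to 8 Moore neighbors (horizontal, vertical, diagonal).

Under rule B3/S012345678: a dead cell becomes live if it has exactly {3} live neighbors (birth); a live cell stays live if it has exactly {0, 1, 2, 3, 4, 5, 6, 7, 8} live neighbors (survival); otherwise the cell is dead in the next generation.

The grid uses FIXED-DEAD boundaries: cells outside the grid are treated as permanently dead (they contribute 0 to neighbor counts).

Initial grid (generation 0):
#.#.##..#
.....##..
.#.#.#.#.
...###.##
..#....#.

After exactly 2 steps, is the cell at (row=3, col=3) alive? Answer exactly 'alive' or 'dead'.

Simulating step by step:
Generation 0 (given above): 18 live cells
Generation 1: 29 live cells
#.#.###.#
.###.###.
.###.#.##
...###.##
..###.###
Generation 2: 31 live cells
#.#.###.#
####.###.
.###.#.##
.#.###.##
..###.###

Cell (3,3) at generation 2: 1 -> alive

Answer: alive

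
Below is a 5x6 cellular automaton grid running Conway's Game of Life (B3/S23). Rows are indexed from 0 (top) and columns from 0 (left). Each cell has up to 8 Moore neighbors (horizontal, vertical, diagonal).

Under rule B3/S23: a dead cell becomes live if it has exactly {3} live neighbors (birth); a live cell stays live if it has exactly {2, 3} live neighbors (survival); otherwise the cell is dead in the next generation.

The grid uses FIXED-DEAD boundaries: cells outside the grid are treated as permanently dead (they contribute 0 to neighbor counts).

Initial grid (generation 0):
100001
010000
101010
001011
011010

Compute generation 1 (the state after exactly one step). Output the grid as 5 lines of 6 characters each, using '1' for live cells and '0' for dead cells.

Answer: 000000
110000
001011
001011
011011

Derivation:
Simulating step by step:
Generation 0 (given above): 12 live cells
Generation 1: 12 live cells
(generation 1 grid is the final answer)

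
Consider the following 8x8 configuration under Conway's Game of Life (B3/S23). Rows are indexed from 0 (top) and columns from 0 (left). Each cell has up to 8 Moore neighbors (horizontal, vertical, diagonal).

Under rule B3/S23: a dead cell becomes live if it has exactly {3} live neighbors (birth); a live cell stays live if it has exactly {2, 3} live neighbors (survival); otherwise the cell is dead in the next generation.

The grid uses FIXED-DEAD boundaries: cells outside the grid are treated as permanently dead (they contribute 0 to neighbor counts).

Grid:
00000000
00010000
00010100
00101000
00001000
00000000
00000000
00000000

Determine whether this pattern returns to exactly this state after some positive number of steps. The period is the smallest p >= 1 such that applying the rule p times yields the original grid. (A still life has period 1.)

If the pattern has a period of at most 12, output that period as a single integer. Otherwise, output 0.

Answer: 2

Derivation:
Simulating and comparing each generation to the original:
Gen 0 (original, given above): 6 live cells
Gen 1: 6 live cells, differs from original
Gen 2: 6 live cells, MATCHES original -> period = 2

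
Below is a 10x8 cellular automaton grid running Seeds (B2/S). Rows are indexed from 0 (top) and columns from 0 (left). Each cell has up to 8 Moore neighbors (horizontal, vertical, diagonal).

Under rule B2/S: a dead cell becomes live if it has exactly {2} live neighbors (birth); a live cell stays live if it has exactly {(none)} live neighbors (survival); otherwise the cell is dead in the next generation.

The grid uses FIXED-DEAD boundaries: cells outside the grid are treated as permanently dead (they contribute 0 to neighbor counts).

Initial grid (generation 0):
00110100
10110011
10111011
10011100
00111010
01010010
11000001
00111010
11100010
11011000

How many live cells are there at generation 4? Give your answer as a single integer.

Answer: 3

Derivation:
Simulating step by step:
Generation 0 (given above): 40 live cells
Generation 1: 5 live cells
00000001
00000000
00000000
00000000
10000001
00000000
00000000
00000000
00000001
00000100
Generation 2: 2 live cells
00000000
00000000
00000000
00000000
00000000
00000000
00000000
00000000
00000010
00000010
Generation 3: 4 live cells
00000000
00000000
00000000
00000000
00000000
00000000
00000000
00000000
00000101
00000101
Generation 4: 3 live cells
00000000
00000000
00000000
00000000
00000000
00000000
00000000
00000010
00001000
00001000
Population at generation 4: 3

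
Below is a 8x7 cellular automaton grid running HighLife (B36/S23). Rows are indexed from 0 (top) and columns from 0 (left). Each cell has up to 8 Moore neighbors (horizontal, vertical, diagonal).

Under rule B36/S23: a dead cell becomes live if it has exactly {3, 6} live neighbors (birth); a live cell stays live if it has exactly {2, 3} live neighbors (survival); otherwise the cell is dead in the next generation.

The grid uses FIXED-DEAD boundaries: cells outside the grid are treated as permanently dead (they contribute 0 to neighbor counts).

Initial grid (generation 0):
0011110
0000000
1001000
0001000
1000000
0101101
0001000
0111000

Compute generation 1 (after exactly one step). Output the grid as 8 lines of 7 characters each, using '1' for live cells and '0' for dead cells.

Simulating step by step:
Generation 0 (given above): 16 live cells
Generation 1: 13 live cells
(generation 1 grid is the final answer)

Answer: 0001100
0010000
0000000
0000000
0011100
0011100
0110000
0011000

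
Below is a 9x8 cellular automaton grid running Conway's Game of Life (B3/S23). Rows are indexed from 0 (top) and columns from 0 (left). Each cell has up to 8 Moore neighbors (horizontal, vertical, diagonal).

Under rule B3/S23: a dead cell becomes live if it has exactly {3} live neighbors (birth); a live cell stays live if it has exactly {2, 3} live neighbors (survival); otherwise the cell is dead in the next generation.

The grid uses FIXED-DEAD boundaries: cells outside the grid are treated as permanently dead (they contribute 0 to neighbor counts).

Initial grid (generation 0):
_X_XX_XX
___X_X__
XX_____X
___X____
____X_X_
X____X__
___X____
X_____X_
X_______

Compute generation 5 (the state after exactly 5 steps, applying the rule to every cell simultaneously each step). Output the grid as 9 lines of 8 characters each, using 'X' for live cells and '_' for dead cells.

Simulating step by step:
Generation 0 (given above): 19 live cells
Generation 1: 16 live cells
__XXXXX_
XX_X_X_X
__X_X___
________
____XX__
____XX__
________
________
________
Generation 2: 17 live cells
_XXX_XX_
_X______
_XXXX___
___XXX__
____XX__
____XX__
________
________
________
Generation 3: 9 live cells
_XX_____
X____X__
_X___X__
________
______X_
____XX__
________
________
________
Generation 4: 5 live cells
_X______
X_X_____
________
________
_____X__
_____X__
________
________
________
Generation 5: 2 live cells
(generation 5 grid is the final answer)

Answer: _X______
_X______
________
________
________
________
________
________
________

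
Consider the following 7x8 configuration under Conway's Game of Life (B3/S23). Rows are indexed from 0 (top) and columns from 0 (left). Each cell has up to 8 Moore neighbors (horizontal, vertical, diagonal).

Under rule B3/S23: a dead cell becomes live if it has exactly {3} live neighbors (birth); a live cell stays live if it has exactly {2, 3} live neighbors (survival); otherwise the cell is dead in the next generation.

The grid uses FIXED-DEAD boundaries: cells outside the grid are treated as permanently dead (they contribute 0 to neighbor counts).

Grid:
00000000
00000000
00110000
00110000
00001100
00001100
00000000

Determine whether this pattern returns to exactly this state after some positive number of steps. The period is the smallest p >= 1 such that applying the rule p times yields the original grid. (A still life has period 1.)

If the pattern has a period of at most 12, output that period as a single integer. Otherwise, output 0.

Answer: 2

Derivation:
Simulating and comparing each generation to the original:
Gen 0 (original, given above): 8 live cells
Gen 1: 6 live cells, differs from original
Gen 2: 8 live cells, MATCHES original -> period = 2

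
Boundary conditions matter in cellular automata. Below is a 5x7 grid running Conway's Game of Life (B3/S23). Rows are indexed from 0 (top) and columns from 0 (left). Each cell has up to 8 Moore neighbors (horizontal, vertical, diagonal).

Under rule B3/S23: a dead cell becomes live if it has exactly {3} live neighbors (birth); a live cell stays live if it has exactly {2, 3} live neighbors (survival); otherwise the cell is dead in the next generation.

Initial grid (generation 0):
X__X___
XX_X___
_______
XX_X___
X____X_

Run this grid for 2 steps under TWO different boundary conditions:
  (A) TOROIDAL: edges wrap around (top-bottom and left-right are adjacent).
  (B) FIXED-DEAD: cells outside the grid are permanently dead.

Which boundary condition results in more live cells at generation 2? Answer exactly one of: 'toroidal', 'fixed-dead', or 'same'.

Answer: toroidal

Derivation:
Under TOROIDAL boundary, generation 2:
X_X___X
X_XX___
__X___X
XX____X
__X__X_
Population = 13

Under FIXED-DEAD boundary, generation 2:
X_X____
X_X____
__X____
XX_____
XX_____
Population = 9

Comparison: toroidal=13, fixed-dead=9 -> toroidal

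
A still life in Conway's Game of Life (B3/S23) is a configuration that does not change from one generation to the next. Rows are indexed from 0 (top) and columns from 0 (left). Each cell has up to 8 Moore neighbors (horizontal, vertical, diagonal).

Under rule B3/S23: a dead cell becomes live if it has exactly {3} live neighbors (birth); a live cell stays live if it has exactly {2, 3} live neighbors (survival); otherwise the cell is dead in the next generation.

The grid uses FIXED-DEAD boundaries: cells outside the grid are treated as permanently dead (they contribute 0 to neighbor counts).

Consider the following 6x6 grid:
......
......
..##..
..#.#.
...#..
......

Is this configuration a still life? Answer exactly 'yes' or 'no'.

Answer: yes

Derivation:
Compute generation 1 and compare to generation 0 (given above):
Generation 1:
......
......
..##..
..#.#.
...#..
......
The grids are IDENTICAL -> still life.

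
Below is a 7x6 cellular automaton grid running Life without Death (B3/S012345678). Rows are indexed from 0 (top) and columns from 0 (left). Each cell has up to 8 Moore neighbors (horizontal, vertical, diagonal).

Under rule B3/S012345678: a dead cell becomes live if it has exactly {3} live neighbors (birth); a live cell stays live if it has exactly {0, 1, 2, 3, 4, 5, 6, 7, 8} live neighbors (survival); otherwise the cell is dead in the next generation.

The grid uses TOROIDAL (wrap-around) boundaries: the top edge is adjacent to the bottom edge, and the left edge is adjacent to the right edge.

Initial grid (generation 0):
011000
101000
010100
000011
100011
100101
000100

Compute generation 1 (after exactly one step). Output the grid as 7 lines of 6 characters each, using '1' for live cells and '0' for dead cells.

Simulating step by step:
Generation 0 (given above): 15 live cells
Generation 1: 26 live cells
(generation 1 grid is the final answer)

Answer: 011100
101100
111111
000111
100111
100101
110110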